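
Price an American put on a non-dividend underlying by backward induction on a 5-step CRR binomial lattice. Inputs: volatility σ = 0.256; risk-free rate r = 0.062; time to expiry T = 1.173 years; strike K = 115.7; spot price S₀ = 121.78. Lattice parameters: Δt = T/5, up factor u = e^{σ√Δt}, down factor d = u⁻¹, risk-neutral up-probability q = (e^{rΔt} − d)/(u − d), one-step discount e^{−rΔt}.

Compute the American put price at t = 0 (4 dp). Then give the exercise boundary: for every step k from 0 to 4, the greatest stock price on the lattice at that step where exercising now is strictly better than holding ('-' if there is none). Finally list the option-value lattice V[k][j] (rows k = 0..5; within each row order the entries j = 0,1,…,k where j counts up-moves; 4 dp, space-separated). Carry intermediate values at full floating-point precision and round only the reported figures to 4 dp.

Δt=0.23460  u=1.13201  d=0.88338  q=0.52797  discount=0.98556
step 5 (expiry): payoffs max(K−S,0) = 50.1875 31.7492 8.1215 0.0000 0.0000 0.0000
step 4: (k=4,j=0): S=74.1608, (K−S)⁺=41.5392, hold=39.8685 ⇒ V=41.5392 exercise | (k=4,j=1): S=95.0332, (K−S)⁺=20.6668, hold=18.9961 ⇒ V=20.6668 exercise | (k=4,j=2): S=121.7800, (K−S)⁺=0.0000, hold=3.7782 ⇒ V=3.7782 continue | (k=4,j=3): S=156.0546, (K−S)⁺=0.0000, hold=0.0000 ⇒ V=0.0000 continue | (k=4,j=4): S=199.9757, (K−S)⁺=0.0000, hold=0.0000 ⇒ V=0.0000 continue  boundary S*=95.0332
step 3: (k=3,j=0): S=83.9508, (K−S)⁺=31.7492, hold=30.0785 ⇒ V=31.7492 exercise | (k=3,j=1): S=107.5785, (K−S)⁺=8.1215, hold=11.5804 ⇒ V=11.5804 continue | (k=3,j=2): S=137.8562, (K−S)⁺=0.0000, hold=1.7577 ⇒ V=1.7577 continue | (k=3,j=3): S=176.6554, (K−S)⁺=0.0000, hold=0.0000 ⇒ V=0.0000 continue  boundary S*=83.9508
step 2: (k=2,j=0): S=95.0332, (K−S)⁺=20.6668, hold=20.7960 ⇒ V=20.7960 continue | (k=2,j=1): S=121.7800, (K−S)⁺=0.0000, hold=6.3020 ⇒ V=6.3020 continue | (k=2,j=2): S=156.0546, (K−S)⁺=0.0000, hold=0.8177 ⇒ V=0.8177 continue  boundary S*=-
step 1: (k=1,j=0): S=107.5785, (K−S)⁺=8.1215, hold=12.9538 ⇒ V=12.9538 continue | (k=1,j=1): S=137.8562, (K−S)⁺=0.0000, hold=3.3572 ⇒ V=3.3572 continue  boundary S*=-
step 0: (k=0,j=0): S=121.7800, (K−S)⁺=0.0000, hold=7.7732 ⇒ V=7.7732 continue  boundary S*=-

price = 7.7732
boundary = - - - 83.9508 95.0332
tree:
7.7732
12.9538 3.3572
20.7960 6.3020 0.8177
31.7492 11.5804 1.7577 0.0000
41.5392 20.6668 3.7782 0.0000 0.0000
50.1875 31.7492 8.1215 0.0000 0.0000 0.0000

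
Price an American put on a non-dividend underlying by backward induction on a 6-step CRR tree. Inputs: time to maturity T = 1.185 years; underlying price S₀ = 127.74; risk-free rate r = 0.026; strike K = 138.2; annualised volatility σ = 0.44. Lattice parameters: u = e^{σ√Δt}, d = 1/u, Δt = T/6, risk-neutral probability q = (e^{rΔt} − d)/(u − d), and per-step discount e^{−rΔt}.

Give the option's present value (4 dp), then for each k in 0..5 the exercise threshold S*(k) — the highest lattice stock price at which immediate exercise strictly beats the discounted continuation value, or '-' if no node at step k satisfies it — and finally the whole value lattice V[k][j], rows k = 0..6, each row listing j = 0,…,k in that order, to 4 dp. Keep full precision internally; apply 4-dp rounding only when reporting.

price = 29.0130
boundary = - - - 71.0495 86.3938 105.0521
tree:
29.0130
39.8620 16.8199
52.8585 25.3119 7.2105
67.1505 36.9580 12.1582 1.5830
79.7696 51.8062 20.2398 2.9705 0.0000
90.1474 67.1505 33.1479 5.5742 0.0000 0.0000
98.6820 79.7696 51.8062 10.4600 0.0000 0.0000 0.0000

Δt=0.19750, u=1.21597, d=0.82239, q=0.46435, disc=e^(-rΔt)=0.99488
k=6 terminal: V=max(K-S,0) → 98.6820 79.7696 51.8062 10.4600 0.0000 0.0000 0.0000
k=5: j=0 S=48.0526 intr=90.1474 cont=89.4396 V=90.1474[EX]; j=1 S=71.0495 intr=67.1505 cont=66.4427 V=67.1505[EX]; j=2 S=105.0521 intr=33.1479 cont=32.4400 V=33.1479[EX]; j=3 S=155.3277 intr=0.0000 cont=5.5742 V=5.5742[hold]; j=4 S=229.6641 intr=0.0000 cont=0.0000 V=0.0000[hold]; j=5 S=339.5762 intr=0.0000 cont=0.0000 V=0.0000[hold]  S*(5)=105.0521
k=4: j=0 S=58.4304 intr=79.7696 cont=79.0618 V=79.7696[EX]; j=1 S=86.3938 intr=51.8062 cont=51.0983 V=51.8062[EX]; j=2 S=127.7400 intr=10.4600 cont=20.2398 V=20.2398[hold]; j=3 S=188.8735 intr=0.0000 cont=2.9705 V=2.9705[hold]; j=4 S=279.2641 intr=0.0000 cont=0.0000 V=0.0000[hold]  S*(4)=86.3938
k=3: j=0 S=71.0495 intr=67.1505 cont=66.4427 V=67.1505[EX]; j=1 S=105.0521 intr=33.1479 cont=36.9580 V=36.9580[hold]; j=2 S=155.3277 intr=0.0000 cont=12.1582 V=12.1582[hold]; j=3 S=229.6641 intr=0.0000 cont=1.5830 V=1.5830[hold]  S*(3)=71.0495
k=2: j=0 S=86.3938 intr=51.8062 cont=52.8585 V=52.8585[hold]; j=1 S=127.7400 intr=10.4600 cont=25.3119 V=25.3119[hold]; j=2 S=188.8735 intr=0.0000 cont=7.2105 V=7.2105[hold]  S*(2)=-
k=1: j=0 S=105.0521 intr=33.1479 cont=39.8620 V=39.8620[hold]; j=1 S=155.3277 intr=0.0000 cont=16.8199 V=16.8199[hold]  S*(1)=-
k=0: j=0 S=127.7400 intr=10.4600 cont=29.0130 V=29.0130[hold]  S*(0)=-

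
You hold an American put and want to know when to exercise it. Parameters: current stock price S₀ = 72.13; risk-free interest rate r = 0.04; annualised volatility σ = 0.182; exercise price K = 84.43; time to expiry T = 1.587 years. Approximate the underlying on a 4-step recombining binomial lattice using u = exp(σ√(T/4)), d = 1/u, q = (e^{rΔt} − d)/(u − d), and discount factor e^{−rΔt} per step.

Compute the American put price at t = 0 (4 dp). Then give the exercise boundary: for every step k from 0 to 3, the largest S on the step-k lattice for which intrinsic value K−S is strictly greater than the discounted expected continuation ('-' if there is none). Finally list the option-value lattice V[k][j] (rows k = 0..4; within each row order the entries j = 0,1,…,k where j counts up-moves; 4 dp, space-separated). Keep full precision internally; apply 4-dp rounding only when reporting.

price = 12.7572
boundary = - 64.3175 72.1300 64.3175
tree:
12.7572
20.1125 6.8937
27.0788 12.3000 2.5105
33.2906 20.1125 5.5569 0.0000
38.8296 27.0788 12.3000 0.0000 0.0000

Δt=0.39675  u=1.12147  d=0.89169  q=0.54099  discount=0.98426
step 4 (expiry): payoffs max(K−S,0) = 38.8296 27.0788 12.3000 0.0000 0.0000
step 3: (k=3,j=0): S=51.1394, (K−S)⁺=33.2906, hold=31.9613 ⇒ V=33.2906 exercise | (k=3,j=1): S=64.3175, (K−S)⁺=20.1125, hold=18.7832 ⇒ V=20.1125 exercise | (k=3,j=2): S=80.8915, (K−S)⁺=3.5385, hold=5.5569 ⇒ V=5.5569 continue | (k=3,j=3): S=101.7364, (K−S)⁺=0.0000, hold=0.0000 ⇒ V=0.0000 continue  boundary S*=64.3175
step 2: (k=2,j=0): S=57.3512, (K−S)⁺=27.0788, hold=25.7495 ⇒ V=27.0788 exercise | (k=2,j=1): S=72.1300, (K−S)⁺=12.3000, hold=12.0454 ⇒ V=12.3000 exercise | (k=2,j=2): S=90.7172, (K−S)⁺=0.0000, hold=2.5105 ⇒ V=2.5105 continue  boundary S*=72.1300
step 1: (k=1,j=0): S=64.3175, (K−S)⁺=20.1125, hold=18.7832 ⇒ V=20.1125 exercise | (k=1,j=1): S=80.8915, (K−S)⁺=3.5385, hold=6.8937 ⇒ V=6.8937 continue  boundary S*=64.3175
step 0: (k=0,j=0): S=72.1300, (K−S)⁺=12.3000, hold=12.7572 ⇒ V=12.7572 continue  boundary S*=-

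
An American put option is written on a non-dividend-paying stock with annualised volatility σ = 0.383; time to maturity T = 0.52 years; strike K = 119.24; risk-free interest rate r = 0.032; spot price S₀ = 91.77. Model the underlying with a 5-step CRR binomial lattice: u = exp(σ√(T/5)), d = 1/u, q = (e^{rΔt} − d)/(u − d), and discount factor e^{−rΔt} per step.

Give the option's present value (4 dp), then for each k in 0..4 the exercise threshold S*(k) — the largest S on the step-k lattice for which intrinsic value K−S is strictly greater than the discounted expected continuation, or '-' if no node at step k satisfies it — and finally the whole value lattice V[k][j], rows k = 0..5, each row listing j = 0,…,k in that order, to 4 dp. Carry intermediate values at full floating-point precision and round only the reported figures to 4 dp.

price = 29.2942
boundary = - - 71.6833 81.1072 91.7700
tree:
29.2942
38.1432 20.0102
47.5567 28.3153 11.2453
55.8856 38.1328 17.9864 4.0964
63.2468 47.5567 27.4700 7.9439 0.0000
69.7527 55.8856 38.1328 15.4054 0.0000 0.0000

Δt=0.10400, u=1.13147, d=0.88381, q=0.48262, disc=e^(-rΔt)=0.99668
k=5 terminal: V=max(K-S,0) → 69.7527 55.8856 38.1328 15.4054 0.0000 0.0000
k=4: j=0 S=55.9932 intr=63.2468 cont=62.8506 V=63.2468[EX]; j=1 S=71.6833 intr=47.5567 cont=47.1605 V=47.5567[EX]; j=2 S=91.7700 intr=27.4700 cont=27.0738 V=27.4700[EX]; j=3 S=117.4853 intr=1.7547 cont=7.9439 V=7.9439[hold]; j=4 S=150.4063 intr=0.0000 cont=0.0000 V=0.0000[hold]  S*(4)=91.7700
k=3: j=0 S=63.3544 intr=55.8856 cont=55.4894 V=55.8856[EX]; j=1 S=81.1072 intr=38.1328 cont=37.7366 V=38.1328[EX]; j=2 S=103.8346 intr=15.4054 cont=17.9864 V=17.9864[hold]; j=3 S=132.9306 intr=0.0000 cont=4.0964 V=4.0964[hold]  S*(3)=81.1072
k=2: j=0 S=71.6833 intr=47.5567 cont=47.1605 V=47.5567[EX]; j=1 S=91.7700 intr=27.4700 cont=28.3153 V=28.3153[hold]; j=2 S=117.4853 intr=1.7547 cont=11.2453 V=11.2453[hold]  S*(2)=71.6833
k=1: j=0 S=81.1072 intr=38.1328 cont=38.1432 V=38.1432[hold]; j=1 S=103.8346 intr=15.4054 cont=20.0102 V=20.0102[hold]  S*(1)=-
k=0: j=0 S=91.7700 intr=27.4700 cont=29.2942 V=29.2942[hold]  S*(0)=-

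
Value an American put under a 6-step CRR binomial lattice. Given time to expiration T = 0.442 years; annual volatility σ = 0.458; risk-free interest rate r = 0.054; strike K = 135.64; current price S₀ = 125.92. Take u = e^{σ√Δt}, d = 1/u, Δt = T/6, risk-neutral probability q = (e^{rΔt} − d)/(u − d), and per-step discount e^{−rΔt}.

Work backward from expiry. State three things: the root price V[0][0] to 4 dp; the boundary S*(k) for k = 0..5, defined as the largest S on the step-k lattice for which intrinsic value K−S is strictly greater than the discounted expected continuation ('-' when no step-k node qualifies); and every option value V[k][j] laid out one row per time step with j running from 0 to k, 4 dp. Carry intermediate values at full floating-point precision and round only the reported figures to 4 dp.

price = 20.0261
boundary = - - - 86.7232 98.2023 111.2009
tree:
20.0261
28.0465 11.6726
37.8584 17.8563 5.2010
48.9168 26.4249 8.9028 1.3123
59.0541 37.4377 14.9459 2.5580 0.0000
68.0065 48.9168 24.4391 4.9864 0.0000 0.0000
75.9123 59.0541 37.4377 9.7200 0.0000 0.0000 0.0000

Δt=0.07367  u=1.13237  d=0.88311  q=0.48495  discount=0.99603
step 6 (expiry): payoffs max(K−S,0) = 75.9123 59.0541 37.4377 9.7200 0.0000 0.0000 0.0000
step 5: (k=5,j=0): S=67.6335, (K−S)⁺=68.0065, hold=67.4680 ⇒ V=68.0065 exercise | (k=5,j=1): S=86.7232, (K−S)⁺=48.9168, hold=48.3783 ⇒ V=48.9168 exercise | (k=5,j=2): S=111.2009, (K−S)⁺=24.4391, hold=23.9006 ⇒ V=24.4391 exercise | (k=5,j=3): S=142.5874, (K−S)⁺=0.0000, hold=4.9864 ⇒ V=4.9864 continue | (k=5,j=4): S=182.8329, (K−S)⁺=0.0000, hold=0.0000 ⇒ V=0.0000 continue | (k=5,j=5): S=234.4376, (K−S)⁺=0.0000, hold=0.0000 ⇒ V=0.0000 continue  boundary S*=111.2009
step 4: (k=4,j=0): S=76.5859, (K−S)⁺=59.0541, hold=58.5156 ⇒ V=59.0541 exercise | (k=4,j=1): S=98.2023, (K−S)⁺=37.4377, hold=36.8992 ⇒ V=37.4377 exercise | (k=4,j=2): S=125.9200, (K−S)⁺=9.7200, hold=14.9459 ⇒ V=14.9459 continue | (k=4,j=3): S=161.4610, (K−S)⁺=0.0000, hold=2.5580 ⇒ V=2.5580 continue | (k=4,j=4): S=207.0336, (K−S)⁺=0.0000, hold=0.0000 ⇒ V=0.0000 continue  boundary S*=98.2023
step 3: (k=3,j=0): S=86.7232, (K−S)⁺=48.9168, hold=48.3783 ⇒ V=48.9168 exercise | (k=3,j=1): S=111.2009, (K−S)⁺=24.4391, hold=26.4249 ⇒ V=26.4249 continue | (k=3,j=2): S=142.5874, (K−S)⁺=0.0000, hold=8.9028 ⇒ V=8.9028 continue | (k=3,j=3): S=182.8329, (K−S)⁺=0.0000, hold=1.3123 ⇒ V=1.3123 continue  boundary S*=86.7232
step 2: (k=2,j=0): S=98.2023, (K−S)⁺=37.4377, hold=37.8584 ⇒ V=37.8584 continue | (k=2,j=1): S=125.9200, (K−S)⁺=9.7200, hold=17.8563 ⇒ V=17.8563 continue | (k=2,j=2): S=161.4610, (K−S)⁺=0.0000, hold=5.2010 ⇒ V=5.2010 continue  boundary S*=-
step 1: (k=1,j=0): S=111.2009, (K−S)⁺=24.4391, hold=28.0465 ⇒ V=28.0465 continue | (k=1,j=1): S=142.5874, (K−S)⁺=0.0000, hold=11.6726 ⇒ V=11.6726 continue  boundary S*=-
step 0: (k=0,j=0): S=125.9200, (K−S)⁺=9.7200, hold=20.0261 ⇒ V=20.0261 continue  boundary S*=-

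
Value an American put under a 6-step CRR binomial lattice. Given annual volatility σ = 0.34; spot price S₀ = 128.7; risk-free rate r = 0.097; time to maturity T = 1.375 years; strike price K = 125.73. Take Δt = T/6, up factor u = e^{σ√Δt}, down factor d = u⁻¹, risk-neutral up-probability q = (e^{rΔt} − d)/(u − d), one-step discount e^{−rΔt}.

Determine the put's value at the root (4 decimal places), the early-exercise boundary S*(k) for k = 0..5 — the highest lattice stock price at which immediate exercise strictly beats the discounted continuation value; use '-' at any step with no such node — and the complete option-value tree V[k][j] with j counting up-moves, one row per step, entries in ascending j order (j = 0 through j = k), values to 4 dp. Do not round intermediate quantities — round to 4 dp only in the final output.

params: Δt=0.22917 u=1.17676 d=0.84979 q=0.52815 e^(-rΔt)=0.97802
t_6 payoffs: 77.2618 58.6132 32.7896 0.0000 0.0000 0.0000 0.0000
t_5: node(5,0) S=57.0353 payoff=68.6947 vs cont=65.9306 → 68.6947 [stop]  node(5,1) S=78.9801 payoff=46.7499 vs cont=43.9858 → 46.7499 [stop]  node(5,2) S=109.3683 payoff=16.3617 vs cont=15.1317 → 16.3617 [stop]  node(5,3) S=151.4487 payoff=0.0000 vs cont=0.0000 → 0.0000 [wait]  node(5,4) S=209.7197 payoff=0.0000 vs cont=0.0000 → 0.0000 [wait]  node(5,5) S=290.4110 payoff=0.0000 vs cont=0.0000 → 0.0000 [wait]  ⇒ S*(5)=109.3683
t_4: node(4,0) S=67.1168 payoff=58.6132 vs cont=55.8492 → 58.6132 [stop]  node(4,1) S=92.9404 payoff=32.7896 vs cont=30.0255 → 32.7896 [stop]  node(4,2) S=128.7000 payoff=0.0000 vs cont=7.5506 → 7.5506 [wait]  node(4,3) S=178.2183 payoff=0.0000 vs cont=0.0000 → 0.0000 [wait]  node(4,4) S=246.7892 payoff=0.0000 vs cont=0.0000 → 0.0000 [wait]  ⇒ S*(4)=92.9404
t_3: node(3,0) S=78.9801 payoff=46.7499 vs cont=43.9858 → 46.7499 [stop]  node(3,1) S=109.3683 payoff=16.3617 vs cont=19.0319 → 19.0319 [wait]  node(3,2) S=151.4487 payoff=0.0000 vs cont=3.4844 → 3.4844 [wait]  node(3,3) S=209.7197 payoff=0.0000 vs cont=0.0000 → 0.0000 [wait]  ⇒ S*(3)=78.9801
t_2: node(2,0) S=92.9404 payoff=32.7896 vs cont=31.4048 → 32.7896 [stop]  node(2,1) S=128.7000 payoff=0.0000 vs cont=10.5827 → 10.5827 [wait]  node(2,2) S=178.2183 payoff=0.0000 vs cont=1.6080 → 1.6080 [wait]  ⇒ S*(2)=92.9404
t_1: node(1,0) S=109.3683 payoff=16.3617 vs cont=20.5981 → 20.5981 [wait]  node(1,1) S=151.4487 payoff=0.0000 vs cont=5.7143 → 5.7143 [wait]  ⇒ S*(1)=-
t_0: node(0,0) S=128.7000 payoff=0.0000 vs cont=12.4572 → 12.4572 [wait]  ⇒ S*(0)=-

price = 12.4572
boundary = - - 92.9404 78.9801 92.9404 109.3683
tree:
12.4572
20.5981 5.7143
32.7896 10.5827 1.6080
46.7499 19.0319 3.4844 0.0000
58.6132 32.7896 7.5506 0.0000 0.0000
68.6947 46.7499 16.3617 0.0000 0.0000 0.0000
77.2618 58.6132 32.7896 0.0000 0.0000 0.0000 0.0000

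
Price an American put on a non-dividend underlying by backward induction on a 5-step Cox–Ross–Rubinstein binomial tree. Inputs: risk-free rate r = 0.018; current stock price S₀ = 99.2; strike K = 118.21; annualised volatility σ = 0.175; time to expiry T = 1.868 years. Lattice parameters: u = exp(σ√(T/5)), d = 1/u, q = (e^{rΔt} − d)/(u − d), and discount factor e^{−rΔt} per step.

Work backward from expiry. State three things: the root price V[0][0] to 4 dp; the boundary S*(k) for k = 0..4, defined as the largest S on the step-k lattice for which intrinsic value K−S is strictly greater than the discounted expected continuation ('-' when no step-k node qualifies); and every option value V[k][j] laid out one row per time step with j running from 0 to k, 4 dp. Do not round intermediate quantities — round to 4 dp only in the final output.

price = 20.8563
boundary = - 89.1369 80.0946 89.1369 99.2000
tree:
20.8563
29.0731 13.0733
38.1154 19.9560 6.4954
46.2404 29.0731 11.2778 1.8901
53.5412 38.1154 19.0100 3.8423 0.0000
60.1014 46.2404 29.0731 7.8108 0.0000 0.0000

Δt=0.37360, u=1.11290, d=0.89856, q=0.50476, disc=e^(-rΔt)=0.99330
k=5 terminal: V=max(K-S,0) → 60.1014 46.2404 29.0731 7.8108 0.0000 0.0000
k=4: j=0 S=64.6688 intr=53.5412 cont=52.7490 V=53.5412[EX]; j=1 S=80.0946 intr=38.1154 cont=37.3232 V=38.1154[EX]; j=2 S=99.2000 intr=19.0100 cont=18.2177 V=19.0100[EX]; j=3 S=122.8628 intr=0.0000 cont=3.8423 V=3.8423[hold]; j=4 S=152.1699 intr=0.0000 cont=0.0000 V=0.0000[hold]  S*(4)=99.2000
k=3: j=0 S=71.9696 intr=46.2404 cont=45.4482 V=46.2404[EX]; j=1 S=89.1369 intr=29.0731 cont=28.2809 V=29.0731[EX]; j=2 S=110.3992 intr=7.8108 cont=11.2778 V=11.2778[hold]; j=3 S=136.7334 intr=0.0000 cont=1.8901 V=1.8901[hold]  S*(3)=89.1369
k=2: j=0 S=80.0946 intr=38.1154 cont=37.3232 V=38.1154[EX]; j=1 S=99.2000 intr=19.0100 cont=19.9560 V=19.9560[hold]; j=2 S=122.8628 intr=0.0000 cont=6.4954 V=6.4954[hold]  S*(2)=80.0946
k=1: j=0 S=89.1369 intr=29.0731 cont=28.7552 V=29.0731[EX]; j=1 S=110.3992 intr=7.8108 cont=13.0733 V=13.0733[hold]  S*(1)=89.1369
k=0: j=0 S=99.2000 intr=19.0100 cont=20.8563 V=20.8563[hold]  S*(0)=-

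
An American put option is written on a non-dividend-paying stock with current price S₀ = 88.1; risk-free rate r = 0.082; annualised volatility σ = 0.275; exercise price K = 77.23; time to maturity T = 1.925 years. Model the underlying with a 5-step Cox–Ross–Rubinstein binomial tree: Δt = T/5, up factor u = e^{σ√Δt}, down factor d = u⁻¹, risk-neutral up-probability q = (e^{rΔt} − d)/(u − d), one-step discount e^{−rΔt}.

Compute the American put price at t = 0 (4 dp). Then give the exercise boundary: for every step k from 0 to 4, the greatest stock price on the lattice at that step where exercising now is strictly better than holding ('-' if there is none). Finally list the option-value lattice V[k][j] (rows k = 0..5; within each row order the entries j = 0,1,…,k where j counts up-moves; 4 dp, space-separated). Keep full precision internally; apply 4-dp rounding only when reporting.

price = 4.3942
boundary = - - 62.6276 52.8033 62.6276
tree:
4.3942
8.1470 1.5917
14.6024 3.3603 0.2430
24.4267 7.0383 0.5584 0.0000
32.7099 14.6024 1.2835 0.0000 0.0000
39.6937 24.4267 2.9502 0.0000 0.0000 0.0000

Δt=0.38500  u=1.18606  d=0.84313  q=0.55097  discount=0.96892
step 5 (expiry): payoffs max(K−S,0) = 39.6937 24.4267 2.9502 0.0000 0.0000 0.0000
step 4: (k=4,j=0): S=44.5201, (K−S)⁺=32.7099, hold=30.3098 ⇒ V=32.7099 exercise | (k=4,j=1): S=62.6276, (K−S)⁺=14.6024, hold=12.2023 ⇒ V=14.6024 exercise | (k=4,j=2): S=88.1000, (K−S)⁺=0.0000, hold=1.2835 ⇒ V=1.2835 continue | (k=4,j=3): S=123.9327, (K−S)⁺=0.0000, hold=0.0000 ⇒ V=0.0000 continue | (k=4,j=4): S=174.3395, (K−S)⁺=0.0000, hold=0.0000 ⇒ V=0.0000 continue  boundary S*=62.6276
step 3: (k=3,j=0): S=52.8033, (K−S)⁺=24.4267, hold=22.0266 ⇒ V=24.4267 exercise | (k=3,j=1): S=74.2798, (K−S)⁺=2.9502, hold=7.0383 ⇒ V=7.0383 continue | (k=3,j=2): S=104.4915, (K−S)⁺=0.0000, hold=0.5584 ⇒ V=0.5584 continue | (k=3,j=3): S=146.9910, (K−S)⁺=0.0000, hold=0.0000 ⇒ V=0.0000 continue  boundary S*=52.8033
step 2: (k=2,j=0): S=62.6276, (K−S)⁺=14.6024, hold=14.3848 ⇒ V=14.6024 exercise | (k=2,j=1): S=88.1000, (K−S)⁺=0.0000, hold=3.3603 ⇒ V=3.3603 continue | (k=2,j=2): S=123.9327, (K−S)⁺=0.0000, hold=0.2430 ⇒ V=0.2430 continue  boundary S*=62.6276
step 1: (k=1,j=0): S=74.2798, (K−S)⁺=2.9502, hold=8.1470 ⇒ V=8.1470 continue | (k=1,j=1): S=104.4915, (K−S)⁺=0.0000, hold=1.5917 ⇒ V=1.5917 continue  boundary S*=-
step 0: (k=0,j=0): S=88.1000, (K−S)⁺=0.0000, hold=4.3942 ⇒ V=4.3942 continue  boundary S*=-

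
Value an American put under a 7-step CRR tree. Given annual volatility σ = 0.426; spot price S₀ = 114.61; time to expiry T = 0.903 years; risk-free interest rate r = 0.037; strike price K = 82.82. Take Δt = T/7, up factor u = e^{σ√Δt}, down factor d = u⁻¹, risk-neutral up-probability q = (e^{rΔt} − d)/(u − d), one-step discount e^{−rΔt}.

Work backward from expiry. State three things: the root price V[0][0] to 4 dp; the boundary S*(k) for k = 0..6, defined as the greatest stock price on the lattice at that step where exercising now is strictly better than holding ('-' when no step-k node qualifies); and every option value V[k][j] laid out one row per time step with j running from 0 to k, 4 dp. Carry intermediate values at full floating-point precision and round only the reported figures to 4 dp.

price = 4.3317
boundary = - - - - - 53.3307 62.1479
tree:
4.3317
6.7507 1.7270
10.2764 2.9588 0.3957
15.1962 4.9937 0.7609 0.0000
21.6670 8.2649 1.4629 0.0000 0.0000
29.4893 13.3212 2.8126 0.0000 0.0000 0.0000
37.0556 20.6721 5.4077 0.0000 0.0000 0.0000 0.0000
43.5483 29.4893 10.3972 0.0000 0.0000 0.0000 0.0000 0.0000

params: Δt=0.12900 u=1.16533 d=0.85813 q=0.47740 e^(-rΔt)=0.99524
t_7 payoffs: 43.5483 29.4893 10.3972 0.0000 0.0000 0.0000 0.0000 0.0000
t_6: node(6,0) S=45.7644 payoff=37.0556 vs cont=36.6612 → 37.0556 [stop]  node(6,1) S=62.1479 payoff=20.6721 vs cont=20.2778 → 20.6721 [stop]  node(6,2) S=84.3965 payoff=0.0000 vs cont=5.4077 → 5.4077 [wait]  node(6,3) S=114.6100 payoff=0.0000 vs cont=0.0000 → 0.0000 [wait]  node(6,4) S=155.6398 payoff=0.0000 vs cont=0.0000 → 0.0000 [wait]  node(6,5) S=211.3580 payoff=0.0000 vs cont=0.0000 → 0.0000 [wait]  node(6,6) S=287.0231 payoff=0.0000 vs cont=0.0000 → 0.0000 [wait]  ⇒ S*(6)=62.1479
t_5: node(5,0) S=53.3307 payoff=29.4893 vs cont=29.0949 → 29.4893 [stop]  node(5,1) S=72.4228 payoff=10.3972 vs cont=13.3212 → 13.3212 [wait]  node(5,2) S=98.3498 payoff=0.0000 vs cont=2.8126 → 2.8126 [wait]  node(5,3) S=133.5585 payoff=0.0000 vs cont=0.0000 → 0.0000 [wait]  node(5,4) S=181.3718 payoff=0.0000 vs cont=0.0000 → 0.0000 [wait]  node(5,5) S=246.3019 payoff=0.0000 vs cont=0.0000 → 0.0000 [wait]  ⇒ S*(5)=53.3307
t_4: node(4,0) S=62.1479 payoff=20.6721 vs cont=21.6670 → 21.6670 [wait]  node(4,1) S=84.3965 payoff=0.0000 vs cont=8.2649 → 8.2649 [wait]  node(4,2) S=114.6100 payoff=0.0000 vs cont=1.4629 → 1.4629 [wait]  node(4,3) S=155.6398 payoff=0.0000 vs cont=0.0000 → 0.0000 [wait]  node(4,4) S=211.3580 payoff=0.0000 vs cont=0.0000 → 0.0000 [wait]  ⇒ S*(4)=-
t_3: node(3,0) S=72.4228 payoff=10.3972 vs cont=15.1962 → 15.1962 [wait]  node(3,1) S=98.3498 payoff=0.0000 vs cont=4.9937 → 4.9937 [wait]  node(3,2) S=133.5585 payoff=0.0000 vs cont=0.7609 → 0.7609 [wait]  node(3,3) S=181.3718 payoff=0.0000 vs cont=0.0000 → 0.0000 [wait]  ⇒ S*(3)=-
t_2: node(2,0) S=84.3965 payoff=0.0000 vs cont=10.2764 → 10.2764 [wait]  node(2,1) S=114.6100 payoff=0.0000 vs cont=2.9588 → 2.9588 [wait]  node(2,2) S=155.6398 payoff=0.0000 vs cont=0.3957 → 0.3957 [wait]  ⇒ S*(2)=-
t_1: node(1,0) S=98.3498 payoff=0.0000 vs cont=6.7507 → 6.7507 [wait]  node(1,1) S=133.5585 payoff=0.0000 vs cont=1.7270 → 1.7270 [wait]  ⇒ S*(1)=-
t_0: node(0,0) S=114.6100 payoff=0.0000 vs cont=4.3317 → 4.3317 [wait]  ⇒ S*(0)=-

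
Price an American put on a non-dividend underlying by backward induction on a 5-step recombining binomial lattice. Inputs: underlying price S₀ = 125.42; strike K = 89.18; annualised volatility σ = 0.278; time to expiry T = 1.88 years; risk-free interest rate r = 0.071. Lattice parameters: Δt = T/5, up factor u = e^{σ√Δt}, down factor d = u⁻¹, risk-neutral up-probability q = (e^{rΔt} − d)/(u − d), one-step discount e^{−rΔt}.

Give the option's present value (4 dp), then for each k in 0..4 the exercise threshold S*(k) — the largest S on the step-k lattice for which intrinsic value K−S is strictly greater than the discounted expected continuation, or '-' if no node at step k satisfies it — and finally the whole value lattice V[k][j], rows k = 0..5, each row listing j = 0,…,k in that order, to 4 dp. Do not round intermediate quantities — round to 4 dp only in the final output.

params: Δt=0.37600 u=1.18586 d=0.84327 q=0.53646 e^(-rΔt)=0.97366
t_5 payoffs: 35.6985 13.9711 0.0000 0.0000 0.0000 0.0000
t_4: node(4,0) S=63.4215 payoff=25.7585 vs cont=23.4093 → 25.7585 [stop]  node(4,1) S=89.1870 payoff=0.0000 vs cont=6.3056 → 6.3056 [wait]  node(4,2) S=125.4200 payoff=0.0000 vs cont=0.0000 → 0.0000 [wait]  node(4,3) S=176.3730 payoff=0.0000 vs cont=0.0000 → 0.0000 [wait]  node(4,4) S=248.0260 payoff=0.0000 vs cont=0.0000 → 0.0000 [wait]  ⇒ S*(4)=63.4215
t_3: node(3,0) S=75.2089 payoff=13.9711 vs cont=14.9191 → 14.9191 [wait]  node(3,1) S=105.7631 payoff=0.0000 vs cont=2.8459 → 2.8459 [wait]  node(3,2) S=148.7303 payoff=0.0000 vs cont=0.0000 → 0.0000 [wait]  node(3,3) S=209.1532 payoff=0.0000 vs cont=0.0000 → 0.0000 [wait]  ⇒ S*(3)=-
t_2: node(2,0) S=89.1870 payoff=0.0000 vs cont=8.2199 → 8.2199 [wait]  node(2,1) S=125.4200 payoff=0.0000 vs cont=1.2844 → 1.2844 [wait]  node(2,2) S=176.3730 payoff=0.0000 vs cont=0.0000 → 0.0000 [wait]  ⇒ S*(2)=-
t_1: node(1,0) S=105.7631 payoff=0.0000 vs cont=4.3808 → 4.3808 [wait]  node(1,1) S=148.7303 payoff=0.0000 vs cont=0.5797 → 0.5797 [wait]  ⇒ S*(1)=-
t_0: node(0,0) S=125.4200 payoff=0.0000 vs cont=2.2800 → 2.2800 [wait]  ⇒ S*(0)=-

price = 2.2800
boundary = - - - - 63.4215
tree:
2.2800
4.3808 0.5797
8.2199 1.2844 0.0000
14.9191 2.8459 0.0000 0.0000
25.7585 6.3056 0.0000 0.0000 0.0000
35.6985 13.9711 0.0000 0.0000 0.0000 0.0000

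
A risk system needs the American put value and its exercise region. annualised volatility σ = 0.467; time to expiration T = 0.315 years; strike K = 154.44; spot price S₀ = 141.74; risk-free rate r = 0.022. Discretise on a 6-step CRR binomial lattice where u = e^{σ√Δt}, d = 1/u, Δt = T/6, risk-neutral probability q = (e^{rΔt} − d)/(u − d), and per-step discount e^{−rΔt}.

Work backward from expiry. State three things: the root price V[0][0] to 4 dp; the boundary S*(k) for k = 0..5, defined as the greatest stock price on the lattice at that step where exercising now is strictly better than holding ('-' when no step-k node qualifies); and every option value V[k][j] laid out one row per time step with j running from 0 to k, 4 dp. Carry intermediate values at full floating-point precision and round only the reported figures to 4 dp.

price = 22.5968
boundary = - - - 102.8205 114.4328 127.3566
tree:
22.5968
30.9127 13.5941
40.7872 20.2327 6.3965
51.6195 29.0877 10.6370 1.7933
62.0534 40.0072 17.2651 3.4438 0.0000
71.4285 51.6195 27.0834 6.6133 0.0000 0.0000
79.8523 62.0534 40.0072 12.7000 0.0000 0.0000 0.0000

params: Δt=0.05250 u=1.11294 d=0.89852 q=0.47866 e^(-rΔt)=0.99885
t_6 payoffs: 79.8523 62.0534 40.0072 12.7000 0.0000 0.0000 0.0000
t_5: node(5,0) S=83.0115 payoff=71.4285 vs cont=71.2503 → 71.4285 [stop]  node(5,1) S=102.8205 payoff=51.6195 vs cont=51.4412 → 51.6195 [stop]  node(5,2) S=127.3566 payoff=27.0834 vs cont=26.9051 → 27.0834 [stop]  node(5,3) S=157.7478 payoff=0.0000 vs cont=6.6133 → 6.6133 [wait]  node(5,4) S=195.3912 payoff=0.0000 vs cont=0.0000 → 0.0000 [wait]  node(5,5) S=242.0175 payoff=0.0000 vs cont=0.0000 → 0.0000 [wait]  ⇒ S*(5)=127.3566
t_4: node(4,0) S=92.3866 payoff=62.0534 vs cont=61.8751 → 62.0534 [stop]  node(4,1) S=114.4328 payoff=40.0072 vs cont=39.8289 → 40.0072 [stop]  node(4,2) S=141.7400 payoff=12.7000 vs cont=17.2651 → 17.2651 [wait]  node(4,3) S=175.5635 payoff=0.0000 vs cont=3.4438 → 3.4438 [wait]  node(4,4) S=217.4583 payoff=0.0000 vs cont=0.0000 → 0.0000 [wait]  ⇒ S*(4)=114.4328
t_3: node(3,0) S=102.8205 payoff=51.6195 vs cont=51.4412 → 51.6195 [stop]  node(3,1) S=127.3566 payoff=27.0834 vs cont=29.0877 → 29.0877 [wait]  node(3,2) S=157.7478 payoff=0.0000 vs cont=10.6370 → 10.6370 [wait]  node(3,3) S=195.3912 payoff=0.0000 vs cont=1.7933 → 1.7933 [wait]  ⇒ S*(3)=102.8205
t_2: node(2,0) S=114.4328 payoff=40.0072 vs cont=40.7872 → 40.7872 [wait]  node(2,1) S=141.7400 payoff=12.7000 vs cont=20.2327 → 20.2327 [wait]  node(2,2) S=175.5635 payoff=0.0000 vs cont=6.3965 → 6.3965 [wait]  ⇒ S*(2)=-
t_1: node(1,0) S=127.3566 payoff=27.0834 vs cont=30.9127 → 30.9127 [wait]  node(1,1) S=157.7478 payoff=0.0000 vs cont=13.5941 → 13.5941 [wait]  ⇒ S*(1)=-
t_0: node(0,0) S=141.7400 payoff=12.7000 vs cont=22.5968 → 22.5968 [wait]  ⇒ S*(0)=-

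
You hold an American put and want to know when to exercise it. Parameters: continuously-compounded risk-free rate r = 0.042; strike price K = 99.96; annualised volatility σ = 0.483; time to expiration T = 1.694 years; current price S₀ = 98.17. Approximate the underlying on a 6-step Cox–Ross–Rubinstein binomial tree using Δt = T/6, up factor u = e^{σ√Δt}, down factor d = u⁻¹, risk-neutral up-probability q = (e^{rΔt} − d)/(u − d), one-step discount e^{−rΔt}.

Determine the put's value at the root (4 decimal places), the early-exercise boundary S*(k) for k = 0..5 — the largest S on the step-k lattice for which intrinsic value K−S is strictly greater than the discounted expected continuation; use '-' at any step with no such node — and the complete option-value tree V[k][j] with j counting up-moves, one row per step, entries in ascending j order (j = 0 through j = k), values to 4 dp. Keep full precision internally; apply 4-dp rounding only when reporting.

price = 21.6663
boundary = - - - 45.4573 58.7573 75.9487
tree:
21.6663
30.6761 11.6173
41.8528 18.3090 4.0375
54.5027 28.0407 7.3225 0.2733
64.7922 41.2027 13.2669 0.5113 0.0000
72.7526 54.5027 24.0113 0.9567 0.0000 0.0000
78.9111 64.7922 41.2027 1.7900 0.0000 0.0000 0.0000

params: Δt=0.28233 u=1.29258 d=0.77364 q=0.45918 e^(-rΔt)=0.98821
t_6 payoffs: 78.9111 64.7922 41.2027 1.7900 0.0000 0.0000 0.0000
t_5: node(5,0) S=27.2074 payoff=72.7526 vs cont=71.5743 → 72.7526 [stop]  node(5,1) S=45.4573 payoff=54.5027 vs cont=53.3244 → 54.5027 [stop]  node(5,2) S=75.9487 payoff=24.0113 vs cont=22.8330 → 24.0113 [stop]  node(5,3) S=126.8928 payoff=0.0000 vs cont=0.9567 → 0.9567 [wait]  node(5,4) S=212.0087 payoff=0.0000 vs cont=0.0000 → 0.0000 [wait]  node(5,5) S=354.2178 payoff=0.0000 vs cont=0.0000 → 0.0000 [wait]  ⇒ S*(5)=75.9487
t_4: node(4,0) S=35.1678 payoff=64.7922 vs cont=63.6139 → 64.7922 [stop]  node(4,1) S=58.7573 payoff=41.2027 vs cont=40.0243 → 41.2027 [stop]  node(4,2) S=98.1700 payoff=1.7900 vs cont=13.2669 → 13.2669 [wait]  node(4,3) S=164.0195 payoff=0.0000 vs cont=0.5113 → 0.5113 [wait]  node(4,4) S=274.0388 payoff=0.0000 vs cont=0.0000 → 0.0000 [wait]  ⇒ S*(4)=58.7573
t_3: node(3,0) S=45.4573 payoff=54.5027 vs cont=53.3244 → 54.5027 [stop]  node(3,1) S=75.9487 payoff=24.0113 vs cont=28.0407 → 28.0407 [wait]  node(3,2) S=126.8928 payoff=0.0000 vs cont=7.3225 → 7.3225 [wait]  node(3,3) S=212.0087 payoff=0.0000 vs cont=0.2733 → 0.2733 [wait]  ⇒ S*(3)=45.4573
t_2: node(2,0) S=58.7573 payoff=41.2027 vs cont=41.8528 → 41.8528 [wait]  node(2,1) S=98.1700 payoff=1.7900 vs cont=18.3090 → 18.3090 [wait]  node(2,2) S=164.0195 payoff=0.0000 vs cont=4.0375 → 4.0375 [wait]  ⇒ S*(2)=-
t_1: node(1,0) S=75.9487 payoff=24.0113 vs cont=30.6761 → 30.6761 [wait]  node(1,1) S=126.8928 payoff=0.0000 vs cont=11.6173 → 11.6173 [wait]  ⇒ S*(1)=-
t_0: node(0,0) S=98.1700 payoff=1.7900 vs cont=21.6663 → 21.6663 [wait]  ⇒ S*(0)=-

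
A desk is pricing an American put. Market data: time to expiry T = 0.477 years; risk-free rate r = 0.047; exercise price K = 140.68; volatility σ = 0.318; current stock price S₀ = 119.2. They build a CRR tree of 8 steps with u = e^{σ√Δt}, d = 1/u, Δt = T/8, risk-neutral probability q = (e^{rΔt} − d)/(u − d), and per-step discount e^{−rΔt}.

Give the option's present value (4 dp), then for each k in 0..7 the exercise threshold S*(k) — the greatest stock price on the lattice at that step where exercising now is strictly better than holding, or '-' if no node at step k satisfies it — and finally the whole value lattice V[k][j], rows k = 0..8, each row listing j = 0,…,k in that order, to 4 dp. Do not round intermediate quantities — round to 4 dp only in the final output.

Δt=0.05962, u=1.08074, d=0.92529, q=0.49865, disc=e^(-rΔt)=0.99720
k=8 terminal: V=max(K-S,0) → 76.6339 65.8736 53.3056 38.6259 21.4800 1.4534 0.0000 0.0000 0.0000
k=7: j=0 S=69.2174 intr=71.4626 cont=71.0689 V=71.4626[EX]; j=1 S=80.8465 intr=59.8335 cont=59.4398 V=59.8335[EX]; j=2 S=94.4294 intr=46.2506 cont=45.8569 V=46.2506[EX]; j=3 S=110.2944 intr=30.3856 cont=29.9920 V=30.3856[EX]; j=4 S=128.8247 intr=11.8553 cont=11.4616 V=11.8553[EX]; j=5 S=150.4683 intr=0.0000 cont=0.7266 V=0.7266[hold]; j=6 S=175.7483 intr=0.0000 cont=0.0000 V=0.0000[hold]; j=7 S=205.2754 intr=0.0000 cont=0.0000 V=0.0000[hold]  S*(7)=128.8247
k=6: j=0 S=74.8064 intr=65.8736 cont=65.4800 V=65.8736[EX]; j=1 S=87.3744 intr=53.3056 cont=52.9119 V=53.3056[EX]; j=2 S=102.0541 intr=38.6259 cont=38.2322 V=38.6259[EX]; j=3 S=119.2000 intr=21.4800 cont=21.0863 V=21.4800[EX]; j=4 S=139.2266 intr=1.4534 cont=6.2883 V=6.2883[hold]; j=5 S=162.6178 intr=0.0000 cont=0.3633 V=0.3633[hold]; j=6 S=189.9389 intr=0.0000 cont=0.0000 V=0.0000[hold]  S*(6)=119.2000
k=5: j=0 S=80.8465 intr=59.8335 cont=59.4398 V=59.8335[EX]; j=1 S=94.4294 intr=46.2506 cont=45.8569 V=46.2506[EX]; j=2 S=110.2944 intr=30.3856 cont=29.9920 V=30.3856[EX]; j=3 S=128.8247 intr=11.8553 cont=13.8658 V=13.8658[hold]; j=4 S=150.4683 intr=0.0000 cont=3.3245 V=3.3245[hold]; j=5 S=175.7483 intr=0.0000 cont=0.1816 V=0.1816[hold]  S*(5)=110.2944
k=4: j=0 S=87.3744 intr=53.3056 cont=52.9119 V=53.3056[EX]; j=1 S=102.0541 intr=38.6259 cont=38.2322 V=38.6259[EX]; j=2 S=119.2000 intr=21.4800 cont=22.0860 V=22.0860[hold]; j=3 S=139.2266 intr=1.4534 cont=8.5853 V=8.5853[hold]; j=4 S=162.6178 intr=0.0000 cont=1.7524 V=1.7524[hold]  S*(4)=102.0541
k=3: j=0 S=94.4294 intr=46.2506 cont=45.8569 V=46.2506[EX]; j=1 S=110.2944 intr=30.3856 cont=30.2933 V=30.3856[EX]; j=2 S=128.8247 intr=11.8553 cont=15.3109 V=15.3109[hold]; j=3 S=150.4683 intr=0.0000 cont=5.1636 V=5.1636[hold]  S*(3)=110.2944
k=2: j=0 S=102.0541 intr=38.6259 cont=38.2322 V=38.6259[EX]; j=1 S=119.2000 intr=21.4800 cont=22.8046 V=22.8046[hold]; j=2 S=139.2266 intr=1.4534 cont=10.2223 V=10.2223[hold]  S*(2)=102.0541
k=1: j=0 S=110.2944 intr=30.3856 cont=30.6506 V=30.6506[hold]; j=1 S=128.8247 intr=11.8553 cont=16.4842 V=16.4842[hold]  S*(1)=-
k=0: j=0 S=119.2000 intr=21.4800 cont=23.5205 V=23.5205[hold]  S*(0)=-

price = 23.5205
boundary = - - 102.0541 110.2944 102.0541 110.2944 119.2000 128.8247
tree:
23.5205
30.6506 16.4842
38.6259 22.8046 10.2223
46.2506 30.3856 15.3109 5.1636
53.3056 38.6259 22.0860 8.5853 1.7524
59.8335 46.2506 30.3856 13.8658 3.3245 0.1816
65.8736 53.3056 38.6259 21.4800 6.2883 0.3633 0.0000
71.4626 59.8335 46.2506 30.3856 11.8553 0.7266 0.0000 0.0000
76.6339 65.8736 53.3056 38.6259 21.4800 1.4534 0.0000 0.0000 0.0000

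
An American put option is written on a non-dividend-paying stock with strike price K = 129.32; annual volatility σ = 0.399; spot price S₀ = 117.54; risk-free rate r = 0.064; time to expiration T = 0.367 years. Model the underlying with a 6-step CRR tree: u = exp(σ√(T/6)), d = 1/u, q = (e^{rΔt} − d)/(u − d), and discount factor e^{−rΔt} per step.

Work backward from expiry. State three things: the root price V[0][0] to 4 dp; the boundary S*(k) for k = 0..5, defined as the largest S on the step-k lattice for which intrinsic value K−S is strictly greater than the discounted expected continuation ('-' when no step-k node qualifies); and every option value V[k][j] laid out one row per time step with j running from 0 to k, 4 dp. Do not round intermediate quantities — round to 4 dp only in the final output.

params: Δt=0.06117 u=1.10371 d=0.90603 q=0.49519 e^(-rΔt)=0.99609
t_6 payoffs: 64.2999 50.1136 32.8320 11.7800 0.0000 0.0000 0.0000
t_5: node(5,0) S=71.7636 payoff=57.5564 vs cont=57.0511 → 57.5564 [stop]  node(5,1) S=87.4212 payoff=41.8988 vs cont=41.3935 → 41.8988 [stop]  node(5,2) S=106.4950 payoff=22.8250 vs cont=22.3197 → 22.8250 [stop]  node(5,3) S=129.7305 payoff=0.0000 vs cont=5.9234 → 5.9234 [wait]  node(5,4) S=158.0355 payoff=0.0000 vs cont=0.0000 → 0.0000 [wait]  node(5,5) S=192.5161 payoff=0.0000 vs cont=0.0000 → 0.0000 [wait]  ⇒ S*(5)=106.4950
t_4: node(4,0) S=79.2064 payoff=50.1136 vs cont=49.6083 → 50.1136 [stop]  node(4,1) S=96.4880 payoff=32.8320 vs cont=32.3268 → 32.8320 [stop]  node(4,2) S=117.5400 payoff=11.7800 vs cont=14.3990 → 14.3990 [wait]  node(4,3) S=143.1852 payoff=0.0000 vs cont=2.9785 → 2.9785 [wait]  node(4,4) S=174.4259 payoff=0.0000 vs cont=0.0000 → 0.0000 [wait]  ⇒ S*(4)=96.4880
t_3: node(3,0) S=87.4212 payoff=41.8988 vs cont=41.3935 → 41.8988 [stop]  node(3,1) S=106.4950 payoff=22.8250 vs cont=23.6115 → 23.6115 [wait]  node(3,2) S=129.7305 payoff=0.0000 vs cont=8.7095 → 8.7095 [wait]  node(3,3) S=158.0355 payoff=0.0000 vs cont=1.4977 → 1.4977 [wait]  ⇒ S*(3)=87.4212
t_2: node(2,0) S=96.4880 payoff=32.8320 vs cont=32.7148 → 32.8320 [stop]  node(2,1) S=117.5400 payoff=11.7800 vs cont=16.1687 → 16.1687 [wait]  node(2,2) S=143.1852 payoff=0.0000 vs cont=5.1182 → 5.1182 [wait]  ⇒ S*(2)=96.4880
t_1: node(1,0) S=106.4950 payoff=22.8250 vs cont=24.4845 → 24.4845 [wait]  node(1,1) S=129.7305 payoff=0.0000 vs cont=10.6548 → 10.6548 [wait]  ⇒ S*(1)=-
t_0: node(0,0) S=117.5400 payoff=11.7800 vs cont=17.5672 → 17.5672 [wait]  ⇒ S*(0)=-

price = 17.5672
boundary = - - 96.4880 87.4212 96.4880 106.4950
tree:
17.5672
24.4845 10.6548
32.8320 16.1687 5.1182
41.8988 23.6115 8.7095 1.4977
50.1136 32.8320 14.3990 2.9785 0.0000
57.5564 41.8988 22.8250 5.9234 0.0000 0.0000
64.2999 50.1136 32.8320 11.7800 0.0000 0.0000 0.0000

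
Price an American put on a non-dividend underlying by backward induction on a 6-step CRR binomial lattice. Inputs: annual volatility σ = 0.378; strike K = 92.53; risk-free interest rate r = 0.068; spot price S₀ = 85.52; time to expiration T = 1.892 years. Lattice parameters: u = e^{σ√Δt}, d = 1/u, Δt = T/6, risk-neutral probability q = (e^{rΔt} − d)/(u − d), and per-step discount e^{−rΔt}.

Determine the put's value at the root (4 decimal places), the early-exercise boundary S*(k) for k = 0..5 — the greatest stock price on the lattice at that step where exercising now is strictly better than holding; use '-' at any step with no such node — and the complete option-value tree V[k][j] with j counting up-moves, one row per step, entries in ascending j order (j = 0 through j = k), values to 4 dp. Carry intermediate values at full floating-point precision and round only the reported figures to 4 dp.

Δt=0.31533  u=1.23647  d=0.80875  q=0.49781  discount=0.97879
step 6 (expiry): payoffs max(K−S,0) = 68.5992 55.9430 36.5932 7.0100 0.0000 0.0000 0.0000
step 5: (k=5,j=0): S=29.5898, (K−S)⁺=62.9402, hold=60.9772 ⇒ V=62.9402 exercise | (k=5,j=1): S=45.2389, (K−S)⁺=47.2911, hold=45.3281 ⇒ V=47.2911 exercise | (k=5,j=2): S=69.1644, (K−S)⁺=23.3656, hold=21.4026 ⇒ V=23.3656 exercise | (k=5,j=3): S=105.7433, (K−S)⁺=0.0000, hold=3.4457 ⇒ V=3.4457 continue | (k=5,j=4): S=161.6677, (K−S)⁺=0.0000, hold=0.0000 ⇒ V=0.0000 continue | (k=5,j=5): S=247.1687, (K−S)⁺=0.0000, hold=0.0000 ⇒ V=0.0000 continue  boundary S*=69.1644
step 4: (k=4,j=0): S=36.5870, (K−S)⁺=55.9430, hold=53.9800 ⇒ V=55.9430 exercise | (k=4,j=1): S=55.9368, (K−S)⁺=36.5932, hold=34.6303 ⇒ V=36.5932 exercise | (k=4,j=2): S=85.5200, (K−S)⁺=7.0100, hold=13.1640 ⇒ V=13.1640 continue | (k=4,j=3): S=130.7489, (K−S)⁺=0.0000, hold=1.6937 ⇒ V=1.6937 continue | (k=4,j=4): S=199.8980, (K−S)⁺=0.0000, hold=0.0000 ⇒ V=0.0000 continue  boundary S*=55.9368
step 3: (k=3,j=0): S=45.2389, (K−S)⁺=47.2911, hold=45.3281 ⇒ V=47.2911 exercise | (k=3,j=1): S=69.1644, (K−S)⁺=23.3656, hold=24.4012 ⇒ V=24.4012 continue | (k=3,j=2): S=105.7433, (K−S)⁺=0.0000, hold=7.2959 ⇒ V=7.2959 continue | (k=3,j=3): S=161.6677, (K−S)⁺=0.0000, hold=0.8325 ⇒ V=0.8325 continue  boundary S*=45.2389
step 2: (k=2,j=0): S=55.9368, (K−S)⁺=36.5932, hold=35.1348 ⇒ V=36.5932 exercise | (k=2,j=1): S=85.5200, (K−S)⁺=7.0100, hold=15.5491 ⇒ V=15.5491 continue | (k=2,j=2): S=130.7489, (K−S)⁺=0.0000, hold=3.9919 ⇒ V=3.9919 continue  boundary S*=55.9368
step 1: (k=1,j=0): S=69.1644, (K−S)⁺=23.3656, hold=25.5633 ⇒ V=25.5633 continue | (k=1,j=1): S=105.7433, (K−S)⁺=0.0000, hold=9.5880 ⇒ V=9.5880 continue  boundary S*=-
step 0: (k=0,j=0): S=85.5200, (K−S)⁺=7.0100, hold=17.2371 ⇒ V=17.2371 continue  boundary S*=-

price = 17.2371
boundary = - - 55.9368 45.2389 55.9368 69.1644
tree:
17.2371
25.5633 9.5880
36.5932 15.5491 3.9919
47.2911 24.4012 7.2959 0.8325
55.9430 36.5932 13.1640 1.6937 0.0000
62.9402 47.2911 23.3656 3.4457 0.0000 0.0000
68.5992 55.9430 36.5932 7.0100 0.0000 0.0000 0.0000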